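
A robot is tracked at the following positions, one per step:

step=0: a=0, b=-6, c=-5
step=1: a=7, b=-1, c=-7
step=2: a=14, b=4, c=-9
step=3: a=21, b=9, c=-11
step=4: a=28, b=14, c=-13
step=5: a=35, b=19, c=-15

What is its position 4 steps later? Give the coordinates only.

Constant displacement of (+7,+5,-2) per step.
step 6: a=35, b=19, c=-15 + (+7,+5,-2) → a=42, b=24, c=-17
step 7: a=42, b=24, c=-17 + (+7,+5,-2) → a=49, b=29, c=-19
step 8: a=49, b=29, c=-19 + (+7,+5,-2) → a=56, b=34, c=-21
step 9: a=56, b=34, c=-21 + (+7,+5,-2) → a=63, b=39, c=-23

a=63, b=39, c=-23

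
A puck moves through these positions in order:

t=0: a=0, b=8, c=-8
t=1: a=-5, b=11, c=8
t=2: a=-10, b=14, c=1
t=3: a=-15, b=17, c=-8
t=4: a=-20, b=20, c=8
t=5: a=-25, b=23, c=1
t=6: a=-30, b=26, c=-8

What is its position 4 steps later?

a=-50, b=38, c=8

A: linear, -5 per step → -50 at step 10.
B: linear, +3 per step → 38 at step 10.
C: cycles through -8, 8, 1 every 3 steps. Step 10 lands at position 1 of the cycle → 8.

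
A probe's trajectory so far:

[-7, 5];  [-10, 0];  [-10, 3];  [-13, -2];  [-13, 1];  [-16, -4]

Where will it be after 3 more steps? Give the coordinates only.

Differencing gives [-3, -5], [+0, +3], [-3, -5], [+0, +3], [-3, -5]. This is the pattern [-3, -5], [+0, +3] repeated.
step 6: apply [+0, +3] → [-16, -1]
step 7: apply [-3, -5] → [-19, -6]
step 8: apply [+0, +3] → [-19, -3]

[-19, -3]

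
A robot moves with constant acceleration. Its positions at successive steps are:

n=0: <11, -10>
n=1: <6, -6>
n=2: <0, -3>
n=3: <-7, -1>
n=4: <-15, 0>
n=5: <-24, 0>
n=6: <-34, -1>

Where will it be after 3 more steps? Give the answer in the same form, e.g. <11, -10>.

<-70, -10>

Taking differences between consecutive positions: <-5, +4>, <-6, +3>, <-7, +2>, <-8, +1>, <-9, +0>, <-10, -1>. These grow by <-1, -1> each step.
step 7: <-34, -1> + <-11, -2> → <-45, -3>
step 8: <-45, -3> + <-12, -3> → <-57, -6>
step 9: <-57, -6> + <-13, -4> → <-70, -10>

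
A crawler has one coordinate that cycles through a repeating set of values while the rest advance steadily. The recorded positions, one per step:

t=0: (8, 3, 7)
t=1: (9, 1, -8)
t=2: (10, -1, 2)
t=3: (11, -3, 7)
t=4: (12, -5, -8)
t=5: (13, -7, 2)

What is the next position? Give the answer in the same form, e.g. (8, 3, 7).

The first coordinate changes by +1 each step, so at step 6 it is 8 + 6·(1) = 14.
The second coordinate changes by -2 each step, so at step 6 it is 3 + 6·(-2) = -9.
The third coordinate repeats the cycle [7, -8, 2] with period 3; step 6 mod 3 = 0, giving 7.

(14, -9, 7)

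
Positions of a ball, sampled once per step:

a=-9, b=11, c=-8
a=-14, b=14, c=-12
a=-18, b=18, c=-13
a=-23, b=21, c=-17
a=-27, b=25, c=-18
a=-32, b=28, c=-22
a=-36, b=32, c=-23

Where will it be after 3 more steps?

Step-to-step displacements: (-5,+3,-4), (-4,+4,-1), (-5,+3,-4), (-4,+4,-1), (-5,+3,-4), (-4,+4,-1) — a repeating cycle of length 2.
step 7: apply (-5,+3,-4) → a=-41, b=35, c=-27
step 8: apply (-4,+4,-1) → a=-45, b=39, c=-28
step 9: apply (-5,+3,-4) → a=-50, b=42, c=-32

a=-50, b=42, c=-32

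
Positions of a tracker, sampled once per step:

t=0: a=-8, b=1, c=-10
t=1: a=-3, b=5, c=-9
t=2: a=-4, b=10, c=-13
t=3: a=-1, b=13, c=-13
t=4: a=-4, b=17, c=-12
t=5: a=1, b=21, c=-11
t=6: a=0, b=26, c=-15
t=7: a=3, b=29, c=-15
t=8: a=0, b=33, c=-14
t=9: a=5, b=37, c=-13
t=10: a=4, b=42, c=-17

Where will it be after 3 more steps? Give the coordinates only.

a=9, b=53, c=-15

Step-to-step displacements: (+5, +4, +1), (-1, +5, -4), (+3, +3, +0), (-3, +4, +1), (+5, +4, +1), (-1, +5, -4), (+3, +3, +0), (-3, +4, +1), (+5, +4, +1), (-1, +5, -4) — a repeating cycle of length 4.
step 11: apply (+3, +3, +0) → a=7, b=45, c=-17
step 12: apply (-3, +4, +1) → a=4, b=49, c=-16
step 13: apply (+5, +4, +1) → a=9, b=53, c=-15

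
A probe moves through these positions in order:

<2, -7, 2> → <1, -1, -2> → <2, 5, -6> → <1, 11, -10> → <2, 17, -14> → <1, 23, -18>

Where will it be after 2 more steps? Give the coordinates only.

<1, 35, -26>

The first coordinate repeats the cycle [2, 1] with period 2; step 7 mod 2 = 1, giving 1.
The second coordinate changes by +6 each step, so at step 7 it is -7 + 7·(6) = 35.
The third coordinate changes by -4 each step, so at step 7 it is 2 + 7·(-4) = -26.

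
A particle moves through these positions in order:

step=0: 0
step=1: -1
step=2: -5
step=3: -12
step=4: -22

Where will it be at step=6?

First differences are -1, -4, -7, -10; their common second difference is -3 (constant acceleration).
step 5: -22 − 13 → -35
step 6: -35 − 16 → -51

-51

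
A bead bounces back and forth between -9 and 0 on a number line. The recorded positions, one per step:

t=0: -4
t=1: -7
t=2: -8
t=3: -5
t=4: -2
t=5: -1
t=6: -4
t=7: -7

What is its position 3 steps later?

-2

The value reflects between -9 and 0, moving 3 per step.
  step 8: -7 → -8
  step 9: -8 → -5
  step 10: -5 → -2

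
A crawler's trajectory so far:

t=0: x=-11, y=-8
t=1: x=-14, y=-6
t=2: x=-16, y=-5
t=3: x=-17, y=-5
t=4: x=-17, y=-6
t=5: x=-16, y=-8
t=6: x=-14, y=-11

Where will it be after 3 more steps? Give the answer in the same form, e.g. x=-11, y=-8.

Taking differences between consecutive positions: (-3, +2), (-2, +1), (-1, +0), (+0, -1), (+1, -2), (+2, -3). These grow by (+1, -1) each step.
step 7: x=-14, y=-11 + (+3, -4) → x=-11, y=-15
step 8: x=-11, y=-15 + (+4, -5) → x=-7, y=-20
step 9: x=-7, y=-20 + (+5, -6) → x=-2, y=-26

x=-2, y=-26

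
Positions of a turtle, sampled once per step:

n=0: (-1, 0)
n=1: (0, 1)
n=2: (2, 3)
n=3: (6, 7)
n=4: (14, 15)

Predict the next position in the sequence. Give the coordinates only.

(30, 31)

Step-to-step displacements: (+1, +1), (+2, +2), (+4, +4), (+8, +8); each is 2× the previous.
step 5: (14, 15) + (+16, +16) → (30, 31)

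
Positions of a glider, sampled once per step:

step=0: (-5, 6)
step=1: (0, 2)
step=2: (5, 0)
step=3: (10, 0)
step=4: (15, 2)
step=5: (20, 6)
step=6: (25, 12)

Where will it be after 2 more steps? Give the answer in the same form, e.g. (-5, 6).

(35, 30)

First differences are (+5, -4), (+5, -2), (+5, +0), (+5, +2), (+5, +4), (+5, +6); their common second difference is (+0, +2) (constant acceleration).
step 7: (25, 12) + (+5, +8) → (30, 20)
step 8: (30, 20) + (+5, +10) → (35, 30)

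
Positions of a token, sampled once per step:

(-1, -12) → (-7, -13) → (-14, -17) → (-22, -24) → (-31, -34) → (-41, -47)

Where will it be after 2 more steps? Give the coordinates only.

(-64, -82)

Successive displacements: (-6, -1), (-7, -4), (-8, -7), (-9, -10), (-10, -13) — each changes by (-1, -3).
step 6: (-41, -47) + (-11, -16) → (-52, -63)
step 7: (-52, -63) + (-12, -19) → (-64, -82)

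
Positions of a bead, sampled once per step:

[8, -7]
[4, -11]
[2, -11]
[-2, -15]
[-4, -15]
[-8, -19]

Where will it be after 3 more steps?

Step-to-step displacements: [-4, -4], [-2, +0], [-4, -4], [-2, +0], [-4, -4] — a repeating cycle of length 2.
step 6: apply [-2, +0] → [-10, -19]
step 7: apply [-4, -4] → [-14, -23]
step 8: apply [-2, +0] → [-16, -23]

[-16, -23]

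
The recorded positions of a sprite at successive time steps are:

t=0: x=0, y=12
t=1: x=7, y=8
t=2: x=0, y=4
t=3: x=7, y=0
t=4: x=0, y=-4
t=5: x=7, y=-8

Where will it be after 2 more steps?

X: cycles through 0, 7 every 2 steps. Step 7 lands at position 1 of the cycle → 7.
Y: linear, -4 per step → -16 at step 7.

x=7, y=-16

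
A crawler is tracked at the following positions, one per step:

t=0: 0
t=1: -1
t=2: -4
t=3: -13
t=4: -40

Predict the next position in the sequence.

-121

The jumps are -1, -3, -9, -27 — a geometric progression with ratio 3.
step 5: -40 − 81 → -121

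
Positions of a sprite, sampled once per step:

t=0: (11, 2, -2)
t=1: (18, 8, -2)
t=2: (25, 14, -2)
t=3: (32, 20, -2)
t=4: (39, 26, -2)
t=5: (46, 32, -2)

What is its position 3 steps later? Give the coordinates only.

Each step adds (+7, +6, +0) to the position.
step 6: (46, 32, -2) + (+7, +6, +0) → (53, 38, -2)
step 7: (53, 38, -2) + (+7, +6, +0) → (60, 44, -2)
step 8: (60, 44, -2) + (+7, +6, +0) → (67, 50, -2)

(67, 50, -2)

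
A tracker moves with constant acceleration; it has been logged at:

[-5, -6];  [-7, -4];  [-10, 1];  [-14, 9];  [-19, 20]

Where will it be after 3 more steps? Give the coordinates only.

[-40, 71]

Successive displacements: [-2, +2], [-3, +5], [-4, +8], [-5, +11] — each changes by [-1, +3].
step 5: [-19, 20] + [-6, +14] → [-25, 34]
step 6: [-25, 34] + [-7, +17] → [-32, 51]
step 7: [-32, 51] + [-8, +20] → [-40, 71]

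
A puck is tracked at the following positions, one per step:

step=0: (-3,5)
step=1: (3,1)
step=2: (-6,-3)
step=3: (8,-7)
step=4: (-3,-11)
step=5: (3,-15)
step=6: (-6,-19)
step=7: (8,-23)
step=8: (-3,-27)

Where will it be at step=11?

(8,-39)

The first coordinate repeats the cycle [-3, 3, -6, 8] with period 4; step 11 mod 4 = 3, giving 8.
The second coordinate changes by -4 each step, so at step 11 it is 5 + 11·(-4) = -39.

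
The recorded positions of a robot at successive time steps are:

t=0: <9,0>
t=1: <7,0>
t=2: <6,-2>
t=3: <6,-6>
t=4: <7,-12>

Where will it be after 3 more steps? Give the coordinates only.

Successive displacements: <-2,+0>, <-1,-2>, <+0,-4>, <+1,-6> — each changes by <+1,-2>.
step 5: <7,-12> + <+2,-8> → <9,-20>
step 6: <9,-20> + <+3,-10> → <12,-30>
step 7: <12,-30> + <+4,-12> → <16,-42>

<16,-42>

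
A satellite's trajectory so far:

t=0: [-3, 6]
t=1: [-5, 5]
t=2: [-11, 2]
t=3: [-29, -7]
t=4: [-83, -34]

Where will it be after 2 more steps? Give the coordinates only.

[-731, -358]

Consecutive displacements [-2, -1], [-6, -3], [-18, -9], [-54, -27] scale by a factor of 3 each step.
step 5: [-83, -34] + [-162, -81] → [-245, -115]
step 6: [-245, -115] + [-486, -243] → [-731, -358]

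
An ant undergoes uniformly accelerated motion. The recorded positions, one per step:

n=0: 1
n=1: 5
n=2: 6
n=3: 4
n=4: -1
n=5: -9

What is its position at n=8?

First differences are +4, +1, -2, -5, -8; their common second difference is -3 (constant acceleration).
step 6: -9 − 11 → -20
step 7: -20 − 14 → -34
step 8: -34 − 17 → -51

-51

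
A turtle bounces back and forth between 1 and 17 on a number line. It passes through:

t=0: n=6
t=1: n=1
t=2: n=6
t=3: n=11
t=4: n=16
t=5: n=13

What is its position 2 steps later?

The value travels 5 per step and bounces off the walls at 1 and 17.
  step 6: 13 → 8
  step 7: 8 → 3

n=3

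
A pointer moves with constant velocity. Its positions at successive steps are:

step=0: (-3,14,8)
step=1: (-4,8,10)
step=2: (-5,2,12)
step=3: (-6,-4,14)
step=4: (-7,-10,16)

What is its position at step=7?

(-10,-28,22)

Each step adds (-1,-6,+2) to the position.
step 5: (-7,-10,16) + (-1,-6,+2) → (-8,-16,18)
step 6: (-8,-16,18) + (-1,-6,+2) → (-9,-22,20)
step 7: (-9,-22,20) + (-1,-6,+2) → (-10,-28,22)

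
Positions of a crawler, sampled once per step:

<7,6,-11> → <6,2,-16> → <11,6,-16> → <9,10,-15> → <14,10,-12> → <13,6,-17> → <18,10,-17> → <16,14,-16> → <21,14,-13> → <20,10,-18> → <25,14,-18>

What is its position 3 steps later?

Step-to-step displacements: <-1,-4,-5>, <+5,+4,+0>, <-2,+4,+1>, <+5,+0,+3>, <-1,-4,-5>, <+5,+4,+0>, <-2,+4,+1>, <+5,+0,+3>, <-1,-4,-5>, <+5,+4,+0> — a repeating cycle of length 4.
step 11: apply <-2,+4,+1> → <23,18,-17>
step 12: apply <+5,+0,+3> → <28,18,-14>
step 13: apply <-1,-4,-5> → <27,14,-19>

<27,14,-19>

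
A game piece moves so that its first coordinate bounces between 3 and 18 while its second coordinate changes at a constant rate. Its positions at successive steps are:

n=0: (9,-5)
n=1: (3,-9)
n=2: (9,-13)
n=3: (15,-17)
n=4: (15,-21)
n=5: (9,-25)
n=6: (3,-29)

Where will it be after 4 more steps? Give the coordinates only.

(9,-45)

The first coordinate travels 6 per step and bounces off the walls at 3 and 18.
  step 7: 3 → 9
  step 8: 9 → 15
  step 9: 15 → 15
  step 10: 15 → 9
The second coordinate changes by -4 each step: at step 10 it is -45.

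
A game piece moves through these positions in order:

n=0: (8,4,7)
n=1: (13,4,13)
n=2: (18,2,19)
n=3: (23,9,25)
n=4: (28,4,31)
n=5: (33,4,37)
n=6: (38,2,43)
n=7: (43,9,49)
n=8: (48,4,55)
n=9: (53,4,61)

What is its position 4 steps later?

(73,4,85)

First: linear, +5 per step → 73 at step 13.
Second: cycles through 4, 4, 2, 9 every 4 steps. Step 13 lands at position 1 of the cycle → 4.
Third: linear, +6 per step → 85 at step 13.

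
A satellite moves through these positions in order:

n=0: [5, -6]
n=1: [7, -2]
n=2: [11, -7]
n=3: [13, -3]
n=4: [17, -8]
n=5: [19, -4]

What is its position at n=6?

[23, -9]

Differencing gives [+2, +4], [+4, -5], [+2, +4], [+4, -5], [+2, +4]. This is the pattern [+2, +4], [+4, -5] repeated.
step 6: apply [+4, -5] → [23, -9]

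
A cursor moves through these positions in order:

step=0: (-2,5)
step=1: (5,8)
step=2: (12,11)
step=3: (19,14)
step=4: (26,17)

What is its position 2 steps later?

(40,23)

Constant displacement of (+7,+3) per step.
step 5: (26,17) + (+7,+3) → (33,20)
step 6: (33,20) + (+7,+3) → (40,23)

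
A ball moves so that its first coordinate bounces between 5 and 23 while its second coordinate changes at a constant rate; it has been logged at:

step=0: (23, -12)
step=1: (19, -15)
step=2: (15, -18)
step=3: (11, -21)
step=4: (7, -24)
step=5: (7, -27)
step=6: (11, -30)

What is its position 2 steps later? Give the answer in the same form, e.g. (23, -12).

(19, -36)

The first coordinate travels 4 per step and bounces off the walls at 5 and 23.
  step 7: 11 → 15
  step 8: 15 → 19
The second coordinate changes by -3 each step: at step 8 it is -36.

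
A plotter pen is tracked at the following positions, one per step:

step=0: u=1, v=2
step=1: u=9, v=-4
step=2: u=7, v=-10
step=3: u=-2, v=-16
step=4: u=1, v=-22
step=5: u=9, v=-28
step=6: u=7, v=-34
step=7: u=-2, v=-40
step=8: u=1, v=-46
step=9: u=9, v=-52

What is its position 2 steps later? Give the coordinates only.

U: cycles through 1, 9, 7, -2 every 4 steps. Step 11 lands at position 3 of the cycle → -2.
V: linear, -6 per step → -64 at step 11.

u=-2, v=-64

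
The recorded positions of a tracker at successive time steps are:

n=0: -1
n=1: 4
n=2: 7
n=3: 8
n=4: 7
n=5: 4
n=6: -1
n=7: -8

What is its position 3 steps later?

-41

Successive displacements: +5, +3, +1, -1, -3, -5, -7 — each changes by -2.
step 8: -8 − 9 → -17
step 9: -17 − 11 → -28
step 10: -28 − 13 → -41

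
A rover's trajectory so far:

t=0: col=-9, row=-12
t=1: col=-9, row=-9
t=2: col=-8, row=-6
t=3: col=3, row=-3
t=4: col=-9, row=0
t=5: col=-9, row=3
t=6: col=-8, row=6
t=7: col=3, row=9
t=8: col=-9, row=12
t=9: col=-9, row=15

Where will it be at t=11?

col=3, row=21

The col coordinate repeats the cycle [-9, -9, -8, 3] with period 4; step 11 mod 4 = 3, giving 3.
The row coordinate changes by +3 each step, so at step 11 it is -12 + 11·(3) = 21.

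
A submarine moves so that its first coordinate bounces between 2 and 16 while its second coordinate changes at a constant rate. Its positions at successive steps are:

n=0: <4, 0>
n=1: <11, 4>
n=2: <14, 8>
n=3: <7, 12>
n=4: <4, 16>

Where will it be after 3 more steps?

The first coordinate reflects between 2 and 16, moving 7 per step.
  step 5: 4 → 11
  step 6: 11 → 14
  step 7: 14 → 7
The second coordinate changes by +4 each step: at step 7 it is 28.

<7, 28>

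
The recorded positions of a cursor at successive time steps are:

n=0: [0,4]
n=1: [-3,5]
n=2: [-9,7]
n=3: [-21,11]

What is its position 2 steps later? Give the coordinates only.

The jumps are [-3,+1], [-6,+2], [-12,+4] — a geometric progression with ratio 2.
step 4: [-21,11] + [-24,+8] → [-45,19]
step 5: [-45,19] + [-48,+16] → [-93,35]

[-93,35]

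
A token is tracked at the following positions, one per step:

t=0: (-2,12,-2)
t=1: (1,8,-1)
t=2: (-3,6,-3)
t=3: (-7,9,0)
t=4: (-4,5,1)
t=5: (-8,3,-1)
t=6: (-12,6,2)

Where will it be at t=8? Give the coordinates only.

Differencing gives (+3,-4,+1), (-4,-2,-2), (-4,+3,+3), (+3,-4,+1), (-4,-2,-2), (-4,+3,+3). This is the pattern (+3,-4,+1), (-4,-2,-2), (-4,+3,+3) repeated.
step 7: apply (+3,-4,+1) → (-9,2,3)
step 8: apply (-4,-2,-2) → (-13,0,1)

(-13,0,1)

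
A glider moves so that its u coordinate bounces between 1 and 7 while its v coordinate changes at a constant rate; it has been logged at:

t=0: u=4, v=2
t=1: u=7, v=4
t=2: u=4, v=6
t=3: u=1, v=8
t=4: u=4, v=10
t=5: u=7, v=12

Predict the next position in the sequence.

The u coordinate reflects between 1 and 7, moving 3 per step.
  step 6: 7 → 4
The v coordinate changes by +2 each step: at step 6 it is 14.

u=4, v=14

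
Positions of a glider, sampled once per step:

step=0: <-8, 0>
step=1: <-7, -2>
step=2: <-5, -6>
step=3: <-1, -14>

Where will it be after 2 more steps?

<23, -62>

Step-to-step displacements: <+1, -2>, <+2, -4>, <+4, -8>; each is 2× the previous.
step 4: <-1, -14> + <+8, -16> → <7, -30>
step 5: <7, -30> + <+16, -32> → <23, -62>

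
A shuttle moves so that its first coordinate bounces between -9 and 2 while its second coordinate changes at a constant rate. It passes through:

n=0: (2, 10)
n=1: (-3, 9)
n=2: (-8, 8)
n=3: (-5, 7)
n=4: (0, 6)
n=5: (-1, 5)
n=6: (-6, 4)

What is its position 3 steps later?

(1, 1)

The first coordinate travels 5 per step and bounces off the walls at -9 and 2.
  step 7: -6 → -7
  step 8: -7 → -2
  step 9: -2 → 1
The second coordinate changes by -1 each step: at step 9 it is 1.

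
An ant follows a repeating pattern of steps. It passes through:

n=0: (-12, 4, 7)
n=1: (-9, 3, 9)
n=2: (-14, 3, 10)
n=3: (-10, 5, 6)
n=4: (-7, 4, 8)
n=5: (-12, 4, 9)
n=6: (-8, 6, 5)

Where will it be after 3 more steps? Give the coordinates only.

(-6, 7, 4)

Differencing gives (+3, -1, +2), (-5, +0, +1), (+4, +2, -4), (+3, -1, +2), (-5, +0, +1), (+4, +2, -4). This is the pattern (+3, -1, +2), (-5, +0, +1), (+4, +2, -4) repeated.
step 7: apply (+3, -1, +2) → (-5, 5, 7)
step 8: apply (-5, +0, +1) → (-10, 5, 8)
step 9: apply (+4, +2, -4) → (-6, 7, 4)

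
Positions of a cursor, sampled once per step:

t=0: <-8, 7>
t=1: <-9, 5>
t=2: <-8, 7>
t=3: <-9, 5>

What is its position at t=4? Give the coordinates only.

Consecutive displacements <-1, -2>, <+1, +2>, <-1, -2> scale by a factor of -1 each step.
step 4: <-9, 5> + <+1, +2> → <-8, 7>

<-8, 7>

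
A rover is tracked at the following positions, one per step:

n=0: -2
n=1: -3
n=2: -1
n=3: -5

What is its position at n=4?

Step-to-step displacements: -1, +2, -4; each is -2× the previous.
step 4: -5 + 8 → 3

3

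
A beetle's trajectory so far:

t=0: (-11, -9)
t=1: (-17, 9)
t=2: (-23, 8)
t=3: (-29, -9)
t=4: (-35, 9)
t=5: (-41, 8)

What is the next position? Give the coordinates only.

(-47, -9)

The first coordinate changes by -6 each step, so at step 6 it is -11 + 6·(-6) = -47.
The second coordinate repeats the cycle [-9, 9, 8] with period 3; step 6 mod 3 = 0, giving -9.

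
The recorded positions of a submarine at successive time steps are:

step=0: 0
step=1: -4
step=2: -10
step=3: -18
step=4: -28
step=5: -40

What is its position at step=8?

Successive displacements: -4, -6, -8, -10, -12 — each changes by -2.
step 6: -40 − 14 → -54
step 7: -54 − 16 → -70
step 8: -70 − 18 → -88

-88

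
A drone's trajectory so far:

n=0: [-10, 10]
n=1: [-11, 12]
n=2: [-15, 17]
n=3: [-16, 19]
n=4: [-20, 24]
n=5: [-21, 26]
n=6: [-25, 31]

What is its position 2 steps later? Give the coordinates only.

[-30, 38]

Step-to-step displacements: [-1, +2], [-4, +5], [-1, +2], [-4, +5], [-1, +2], [-4, +5] — a repeating cycle of length 2.
step 7: apply [-1, +2] → [-26, 33]
step 8: apply [-4, +5] → [-30, 38]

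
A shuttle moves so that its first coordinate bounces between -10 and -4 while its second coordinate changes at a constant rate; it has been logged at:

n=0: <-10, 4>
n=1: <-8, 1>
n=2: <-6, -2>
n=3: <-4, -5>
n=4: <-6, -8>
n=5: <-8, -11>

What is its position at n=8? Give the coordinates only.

<-6, -20>

The first coordinate reflects between -10 and -4, moving 2 per step.
  step 6: -8 → -10
  step 7: -10 → -8
  step 8: -8 → -6
The second coordinate changes by -3 each step: at step 8 it is -20.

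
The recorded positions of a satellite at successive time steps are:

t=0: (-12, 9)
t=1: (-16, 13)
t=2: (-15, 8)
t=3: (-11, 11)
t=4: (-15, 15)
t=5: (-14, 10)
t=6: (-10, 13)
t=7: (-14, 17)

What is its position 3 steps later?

(-13, 19)

The moves between consecutive positions are (-4, +4), (+1, -5), (+4, +3), (-4, +4), (+1, -5), (+4, +3), (-4, +4); they repeat the 3-cycle [(-4, +4), (+1, -5), (+4, +3)].
step 8: apply (+1, -5) → (-13, 12)
step 9: apply (+4, +3) → (-9, 15)
step 10: apply (-4, +4) → (-13, 19)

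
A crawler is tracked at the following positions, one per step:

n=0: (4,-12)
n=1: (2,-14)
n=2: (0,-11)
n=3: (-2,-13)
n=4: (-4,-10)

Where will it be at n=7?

The moves between consecutive positions are (-2,-2), (-2,+3), (-2,-2), (-2,+3); they repeat the 2-cycle [(-2,-2), (-2,+3)].
step 5: apply (-2,-2) → (-6,-12)
step 6: apply (-2,+3) → (-8,-9)
step 7: apply (-2,-2) → (-10,-11)

(-10,-11)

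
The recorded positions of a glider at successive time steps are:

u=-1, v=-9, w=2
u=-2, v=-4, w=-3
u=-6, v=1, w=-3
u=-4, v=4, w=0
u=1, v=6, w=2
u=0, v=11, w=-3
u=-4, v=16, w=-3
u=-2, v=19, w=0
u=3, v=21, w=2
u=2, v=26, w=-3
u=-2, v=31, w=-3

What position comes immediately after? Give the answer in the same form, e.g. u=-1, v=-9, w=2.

The moves between consecutive positions are (-1, +5, -5), (-4, +5, +0), (+2, +3, +3), (+5, +2, +2), (-1, +5, -5), (-4, +5, +0), (+2, +3, +3), (+5, +2, +2), (-1, +5, -5), (-4, +5, +0); they repeat the 4-cycle [(-1, +5, -5), (-4, +5, +0), (+2, +3, +3), (+5, +2, +2)].
step 11: apply (+2, +3, +3) → u=0, v=34, w=0

u=0, v=34, w=0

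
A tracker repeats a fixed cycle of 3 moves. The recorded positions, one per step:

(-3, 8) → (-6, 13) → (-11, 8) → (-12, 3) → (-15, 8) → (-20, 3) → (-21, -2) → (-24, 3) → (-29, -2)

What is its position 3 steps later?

Differencing gives (-3, +5), (-5, -5), (-1, -5), (-3, +5), (-5, -5), (-1, -5), (-3, +5), (-5, -5). This is the pattern (-3, +5), (-5, -5), (-1, -5) repeated.
step 9: apply (-1, -5) → (-30, -7)
step 10: apply (-3, +5) → (-33, -2)
step 11: apply (-5, -5) → (-38, -7)

(-38, -7)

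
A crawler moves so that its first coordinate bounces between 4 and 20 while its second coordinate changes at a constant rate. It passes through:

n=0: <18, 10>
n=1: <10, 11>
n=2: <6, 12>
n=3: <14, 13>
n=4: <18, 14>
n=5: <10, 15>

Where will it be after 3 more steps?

<18, 18>

The first coordinate reflects between 4 and 20, moving 8 per step.
  step 6: 10 → 6
  step 7: 6 → 14
  step 8: 14 → 18
The second coordinate changes by +1 each step: at step 8 it is 18.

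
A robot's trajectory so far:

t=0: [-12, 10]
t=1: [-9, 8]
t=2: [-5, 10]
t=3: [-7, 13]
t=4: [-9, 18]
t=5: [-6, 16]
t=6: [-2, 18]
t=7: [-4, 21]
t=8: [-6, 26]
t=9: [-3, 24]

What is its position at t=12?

[-3, 34]

The moves between consecutive positions are [+3, -2], [+4, +2], [-2, +3], [-2, +5], [+3, -2], [+4, +2], [-2, +3], [-2, +5], [+3, -2]; they repeat the 4-cycle [[+3, -2], [+4, +2], [-2, +3], [-2, +5]].
step 10: apply [+4, +2] → [1, 26]
step 11: apply [-2, +3] → [-1, 29]
step 12: apply [-2, +5] → [-3, 34]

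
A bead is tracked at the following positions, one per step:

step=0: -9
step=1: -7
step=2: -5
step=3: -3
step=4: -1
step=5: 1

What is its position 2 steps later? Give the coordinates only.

Constant displacement of +2 per step.
step 6: 1 + 2 → 3
step 7: 3 + 2 → 5

5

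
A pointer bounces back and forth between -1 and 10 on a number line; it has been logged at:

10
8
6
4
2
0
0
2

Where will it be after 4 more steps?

The value travels 2 per step and bounces off the walls at -1 and 10.
  step 8: 2 → 4
  step 9: 4 → 6
  step 10: 6 → 8
  step 11: 8 → 10

10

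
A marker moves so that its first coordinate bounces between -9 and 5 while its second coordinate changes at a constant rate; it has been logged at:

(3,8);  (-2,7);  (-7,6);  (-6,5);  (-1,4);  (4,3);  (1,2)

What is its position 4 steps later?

(1,-2)

The first coordinate reflects between -9 and 5, moving 5 per step.
  step 7: 1 → -4
  step 8: -4 → -9
  step 9: -9 → -4
  step 10: -4 → 1
The second coordinate changes by -1 each step: at step 10 it is -2.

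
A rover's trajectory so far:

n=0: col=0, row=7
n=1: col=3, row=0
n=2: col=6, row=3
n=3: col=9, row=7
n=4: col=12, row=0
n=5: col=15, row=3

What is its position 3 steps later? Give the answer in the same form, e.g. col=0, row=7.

col=24, row=3

Col: linear, +3 per step → 24 at step 8.
Row: cycles through 7, 0, 3 every 3 steps. Step 8 lands at position 2 of the cycle → 3.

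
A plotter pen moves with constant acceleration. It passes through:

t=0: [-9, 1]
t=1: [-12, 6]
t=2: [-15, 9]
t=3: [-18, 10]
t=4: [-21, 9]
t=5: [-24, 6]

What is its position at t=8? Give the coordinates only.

[-33, -15]

Taking differences between consecutive positions: [-3, +5], [-3, +3], [-3, +1], [-3, -1], [-3, -3]. These grow by [+0, -2] each step.
step 6: [-24, 6] + [-3, -5] → [-27, 1]
step 7: [-27, 1] + [-3, -7] → [-30, -6]
step 8: [-30, -6] + [-3, -9] → [-33, -15]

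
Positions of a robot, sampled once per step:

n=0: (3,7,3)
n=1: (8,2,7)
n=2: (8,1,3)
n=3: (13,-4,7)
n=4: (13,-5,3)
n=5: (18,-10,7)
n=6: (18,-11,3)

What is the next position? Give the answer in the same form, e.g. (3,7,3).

(23,-16,7)

Differencing gives (+5,-5,+4), (+0,-1,-4), (+5,-5,+4), (+0,-1,-4), (+5,-5,+4), (+0,-1,-4). This is the pattern (+5,-5,+4), (+0,-1,-4) repeated.
step 7: apply (+5,-5,+4) → (23,-16,7)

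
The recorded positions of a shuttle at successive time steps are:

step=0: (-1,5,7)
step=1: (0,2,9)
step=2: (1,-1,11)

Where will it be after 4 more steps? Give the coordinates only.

(5,-13,19)

The position changes by (+1,-3,+2) every step.
step 3: (1,-1,11) + (+1,-3,+2) → (2,-4,13)
step 4: (2,-4,13) + (+1,-3,+2) → (3,-7,15)
step 5: (3,-7,15) + (+1,-3,+2) → (4,-10,17)
step 6: (4,-10,17) + (+1,-3,+2) → (5,-13,19)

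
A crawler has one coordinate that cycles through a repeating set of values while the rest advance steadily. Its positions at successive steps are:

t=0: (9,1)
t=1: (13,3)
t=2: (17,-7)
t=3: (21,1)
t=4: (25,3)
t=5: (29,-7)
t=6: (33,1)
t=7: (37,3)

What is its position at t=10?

First: linear, +4 per step → 49 at step 10.
Second: cycles through 1, 3, -7 every 3 steps. Step 10 lands at position 1 of the cycle → 3.

(49,3)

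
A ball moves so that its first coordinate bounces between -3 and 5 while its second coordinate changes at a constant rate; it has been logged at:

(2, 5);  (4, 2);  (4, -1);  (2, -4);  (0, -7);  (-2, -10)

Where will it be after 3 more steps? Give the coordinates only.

(2, -19)

The first coordinate travels 2 per step and bounces off the walls at -3 and 5.
  step 6: -2 → -2
  step 7: -2 → 0
  step 8: 0 → 2
The second coordinate changes by -3 each step: at step 8 it is -19.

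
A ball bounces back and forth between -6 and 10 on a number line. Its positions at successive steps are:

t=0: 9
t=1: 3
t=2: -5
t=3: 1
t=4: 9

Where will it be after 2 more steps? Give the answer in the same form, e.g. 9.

-5

The value travels 8 per step and bounces off the walls at -6 and 10.
  step 5: 9 → 3
  step 6: 3 → -5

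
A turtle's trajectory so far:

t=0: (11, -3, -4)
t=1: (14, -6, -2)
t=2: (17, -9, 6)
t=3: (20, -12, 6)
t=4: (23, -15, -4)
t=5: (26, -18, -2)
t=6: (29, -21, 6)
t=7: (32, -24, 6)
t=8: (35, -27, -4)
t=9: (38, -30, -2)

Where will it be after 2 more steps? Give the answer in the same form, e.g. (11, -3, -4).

First: linear, +3 per step → 44 at step 11.
Second: linear, -3 per step → -36 at step 11.
Third: cycles through -4, -2, 6, 6 every 4 steps. Step 11 lands at position 3 of the cycle → 6.

(44, -36, 6)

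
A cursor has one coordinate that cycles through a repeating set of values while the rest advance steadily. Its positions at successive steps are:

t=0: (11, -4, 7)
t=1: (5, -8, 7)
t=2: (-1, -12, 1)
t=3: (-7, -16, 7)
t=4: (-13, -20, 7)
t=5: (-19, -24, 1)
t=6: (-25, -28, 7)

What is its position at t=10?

(-49, -44, 7)

The first coordinate changes by -6 each step, so at step 10 it is 11 + 10·(-6) = -49.
The second coordinate changes by -4 each step, so at step 10 it is -4 + 10·(-4) = -44.
The third coordinate repeats the cycle [7, 7, 1] with period 3; step 10 mod 3 = 1, giving 7.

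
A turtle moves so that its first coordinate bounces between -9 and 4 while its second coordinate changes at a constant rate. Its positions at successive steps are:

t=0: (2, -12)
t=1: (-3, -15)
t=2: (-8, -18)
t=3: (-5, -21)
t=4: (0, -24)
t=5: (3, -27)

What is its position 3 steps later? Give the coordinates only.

The first coordinate travels 5 per step and bounces off the walls at -9 and 4.
  step 6: 3 → -2
  step 7: -2 → -7
  step 8: -7 → -6
The second coordinate changes by -3 each step: at step 8 it is -36.

(-6, -36)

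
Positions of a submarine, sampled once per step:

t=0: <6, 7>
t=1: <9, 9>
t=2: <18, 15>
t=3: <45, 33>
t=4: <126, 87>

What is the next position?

The jumps are <+3, +2>, <+9, +6>, <+27, +18>, <+81, +54> — a geometric progression with ratio 3.
step 5: <126, 87> + <+243, +162> → <369, 249>

<369, 249>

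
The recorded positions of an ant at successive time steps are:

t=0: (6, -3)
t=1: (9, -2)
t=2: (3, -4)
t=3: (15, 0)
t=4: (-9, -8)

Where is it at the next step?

(39, 8)

Consecutive displacements (+3, +1), (-6, -2), (+12, +4), (-24, -8) scale by a factor of -2 each step.
step 5: (-9, -8) + (+48, +16) → (39, 8)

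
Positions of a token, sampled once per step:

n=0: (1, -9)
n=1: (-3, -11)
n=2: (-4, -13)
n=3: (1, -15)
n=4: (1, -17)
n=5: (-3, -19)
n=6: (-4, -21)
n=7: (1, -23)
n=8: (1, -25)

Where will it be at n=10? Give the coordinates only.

First: cycles through 1, -3, -4, 1 every 4 steps. Step 10 lands at position 2 of the cycle → -4.
Second: linear, -2 per step → -29 at step 10.

(-4, -29)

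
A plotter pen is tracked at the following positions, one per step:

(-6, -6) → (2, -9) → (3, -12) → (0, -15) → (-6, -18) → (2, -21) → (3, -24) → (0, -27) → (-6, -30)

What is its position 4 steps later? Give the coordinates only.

First: cycles through -6, 2, 3, 0 every 4 steps. Step 12 lands at position 0 of the cycle → -6.
Second: linear, -3 per step → -42 at step 12.

(-6, -42)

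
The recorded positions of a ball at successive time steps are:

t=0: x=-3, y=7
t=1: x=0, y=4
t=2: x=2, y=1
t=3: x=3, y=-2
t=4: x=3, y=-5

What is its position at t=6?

x=0, y=-11

First differences are (+3,-3), (+2,-3), (+1,-3), (+0,-3); their common second difference is (-1,+0) (constant acceleration).
step 5: x=3, y=-5 + (-1,-3) → x=2, y=-8
step 6: x=2, y=-8 + (-2,-3) → x=0, y=-11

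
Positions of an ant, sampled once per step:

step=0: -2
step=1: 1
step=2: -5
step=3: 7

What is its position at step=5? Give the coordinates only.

31

The jumps are +3, -6, +12 — a geometric progression with ratio -2.
step 4: 7 − 24 → -17
step 5: -17 + 48 → 31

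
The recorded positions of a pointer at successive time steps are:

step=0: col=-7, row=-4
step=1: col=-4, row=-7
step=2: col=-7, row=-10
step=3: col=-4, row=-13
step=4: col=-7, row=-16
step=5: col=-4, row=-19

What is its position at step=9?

col=-4, row=-31

Col: cycles through -7, -4 every 2 steps. Step 9 lands at position 1 of the cycle → -4.
Row: linear, -3 per step → -31 at step 9.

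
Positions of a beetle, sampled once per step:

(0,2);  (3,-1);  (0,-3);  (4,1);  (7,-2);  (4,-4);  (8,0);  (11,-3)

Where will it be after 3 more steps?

The moves between consecutive positions are (+3,-3), (-3,-2), (+4,+4), (+3,-3), (-3,-2), (+4,+4), (+3,-3); they repeat the 3-cycle [(+3,-3), (-3,-2), (+4,+4)].
step 8: apply (-3,-2) → (8,-5)
step 9: apply (+4,+4) → (12,-1)
step 10: apply (+3,-3) → (15,-4)

(15,-4)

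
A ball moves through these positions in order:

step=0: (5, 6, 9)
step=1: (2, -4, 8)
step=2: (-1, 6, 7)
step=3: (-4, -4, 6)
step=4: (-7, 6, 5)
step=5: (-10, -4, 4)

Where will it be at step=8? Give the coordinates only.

First: linear, -3 per step → -19 at step 8.
Second: cycles through 6, -4 every 2 steps. Step 8 lands at position 0 of the cycle → 6.
Third: linear, -1 per step → 1 at step 8.

(-19, 6, 1)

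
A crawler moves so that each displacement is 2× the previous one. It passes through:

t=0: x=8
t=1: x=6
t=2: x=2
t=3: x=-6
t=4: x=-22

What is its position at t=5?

Step-to-step displacements: -2, -4, -8, -16; each is 2× the previous.
step 5: -22 − 32 → x=-54

x=-54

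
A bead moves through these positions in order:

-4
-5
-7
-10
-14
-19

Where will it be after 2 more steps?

-32

First differences are -1, -2, -3, -4, -5; their common second difference is -1 (constant acceleration).
step 6: -19 − 6 → -25
step 7: -25 − 7 → -32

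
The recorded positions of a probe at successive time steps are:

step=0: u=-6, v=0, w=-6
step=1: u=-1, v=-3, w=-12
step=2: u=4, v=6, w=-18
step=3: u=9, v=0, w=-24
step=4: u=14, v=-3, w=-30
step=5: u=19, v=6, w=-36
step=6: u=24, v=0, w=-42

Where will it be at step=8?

u=34, v=6, w=-54

The u coordinate changes by +5 each step, so at step 8 it is -6 + 8·(5) = 34.
The v coordinate repeats the cycle [0, -3, 6] with period 3; step 8 mod 3 = 2, giving 6.
The w coordinate changes by -6 each step, so at step 8 it is -6 + 8·(-6) = -54.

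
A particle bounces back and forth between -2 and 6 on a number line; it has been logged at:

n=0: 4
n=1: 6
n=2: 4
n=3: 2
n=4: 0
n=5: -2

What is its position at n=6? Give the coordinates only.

The value reflects between -2 and 6, moving 2 per step.
  step 6: -2 → 0

0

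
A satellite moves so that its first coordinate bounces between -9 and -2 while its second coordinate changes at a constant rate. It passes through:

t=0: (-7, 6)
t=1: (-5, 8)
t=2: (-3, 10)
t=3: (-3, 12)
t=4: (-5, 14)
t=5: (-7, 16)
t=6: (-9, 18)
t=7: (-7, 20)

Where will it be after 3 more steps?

(-3, 26)

The first coordinate travels 2 per step and bounces off the walls at -9 and -2.
  step 8: -7 → -5
  step 9: -5 → -3
  step 10: -3 → -3
The second coordinate changes by +2 each step: at step 10 it is 26.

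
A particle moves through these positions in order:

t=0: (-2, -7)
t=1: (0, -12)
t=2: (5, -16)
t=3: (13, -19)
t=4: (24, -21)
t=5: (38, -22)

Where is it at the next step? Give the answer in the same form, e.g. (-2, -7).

(55, -22)

Taking differences between consecutive positions: (+2, -5), (+5, -4), (+8, -3), (+11, -2), (+14, -1). These grow by (+3, +1) each step.
step 6: (38, -22) + (+17, +0) → (55, -22)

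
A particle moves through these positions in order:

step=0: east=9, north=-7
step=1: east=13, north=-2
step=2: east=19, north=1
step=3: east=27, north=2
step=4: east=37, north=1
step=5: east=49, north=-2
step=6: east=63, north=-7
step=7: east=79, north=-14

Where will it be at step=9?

east=117, north=-34

Taking differences between consecutive positions: (+4,+5), (+6,+3), (+8,+1), (+10,-1), (+12,-3), (+14,-5), (+16,-7). These grow by (+2,-2) each step.
step 8: east=79, north=-14 + (+18,-9) → east=97, north=-23
step 9: east=97, north=-23 + (+20,-11) → east=117, north=-34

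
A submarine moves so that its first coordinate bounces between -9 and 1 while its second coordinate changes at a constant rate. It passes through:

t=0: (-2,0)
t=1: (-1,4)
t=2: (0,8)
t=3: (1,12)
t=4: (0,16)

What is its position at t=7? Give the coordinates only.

The first coordinate travels 1 per step and bounces off the walls at -9 and 1.
  step 5: 0 → -1
  step 6: -1 → -2
  step 7: -2 → -3
The second coordinate changes by +4 each step: at step 7 it is 28.

(-3,28)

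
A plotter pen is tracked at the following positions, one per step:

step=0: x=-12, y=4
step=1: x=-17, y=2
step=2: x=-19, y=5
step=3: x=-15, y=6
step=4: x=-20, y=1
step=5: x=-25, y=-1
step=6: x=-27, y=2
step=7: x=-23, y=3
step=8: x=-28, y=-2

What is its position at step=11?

x=-31, y=0

The moves between consecutive positions are (-5, -2), (-2, +3), (+4, +1), (-5, -5), (-5, -2), (-2, +3), (+4, +1), (-5, -5); they repeat the 4-cycle [(-5, -2), (-2, +3), (+4, +1), (-5, -5)].
step 9: apply (-5, -2) → x=-33, y=-4
step 10: apply (-2, +3) → x=-35, y=-1
step 11: apply (+4, +1) → x=-31, y=0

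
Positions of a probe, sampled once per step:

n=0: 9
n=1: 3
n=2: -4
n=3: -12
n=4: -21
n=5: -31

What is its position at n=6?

-42

First differences are -6, -7, -8, -9, -10; their common second difference is -1 (constant acceleration).
step 6: -31 − 11 → -42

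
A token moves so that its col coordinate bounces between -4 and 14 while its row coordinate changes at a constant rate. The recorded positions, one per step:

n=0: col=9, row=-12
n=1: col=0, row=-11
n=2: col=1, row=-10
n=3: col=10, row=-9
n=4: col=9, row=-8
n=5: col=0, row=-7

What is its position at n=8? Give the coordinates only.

The col coordinate travels 9 per step and bounces off the walls at -4 and 14.
  step 6: 0 → 1
  step 7: 1 → 10
  step 8: 10 → 9
The row coordinate changes by +1 each step: at step 8 it is -4.

col=9, row=-4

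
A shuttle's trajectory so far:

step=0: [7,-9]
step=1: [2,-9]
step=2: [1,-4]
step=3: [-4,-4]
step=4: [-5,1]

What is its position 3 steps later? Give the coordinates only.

Step-to-step displacements: [-5,+0], [-1,+5], [-5,+0], [-1,+5] — a repeating cycle of length 2.
step 5: apply [-5,+0] → [-10,1]
step 6: apply [-1,+5] → [-11,6]
step 7: apply [-5,+0] → [-16,6]

[-16,6]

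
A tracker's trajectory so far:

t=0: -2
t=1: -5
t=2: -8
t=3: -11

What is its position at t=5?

The position changes by -3 every step.
step 4: -11 − 3 → -14
step 5: -14 − 3 → -17

-17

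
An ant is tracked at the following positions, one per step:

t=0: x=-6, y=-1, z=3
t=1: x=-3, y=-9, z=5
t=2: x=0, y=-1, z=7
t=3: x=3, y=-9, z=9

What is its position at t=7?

x=15, y=-9, z=17

X: linear, +3 per step → 15 at step 7.
Y: cycles through -1, -9 every 2 steps. Step 7 lands at position 1 of the cycle → -9.
Z: linear, +2 per step → 17 at step 7.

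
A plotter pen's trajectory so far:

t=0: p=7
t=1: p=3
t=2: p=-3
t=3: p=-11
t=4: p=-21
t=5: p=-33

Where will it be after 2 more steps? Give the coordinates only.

p=-63

Taking differences between consecutive positions: -4, -6, -8, -10, -12. These grow by -2 each step.
step 6: -33 − 14 → p=-47
step 7: -47 − 16 → p=-63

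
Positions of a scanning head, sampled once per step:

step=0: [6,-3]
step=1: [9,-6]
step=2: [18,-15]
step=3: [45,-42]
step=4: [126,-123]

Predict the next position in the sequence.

[369,-366]

Consecutive displacements [+3,-3], [+9,-9], [+27,-27], [+81,-81] scale by a factor of 3 each step.
step 5: [126,-123] + [+243,-243] → [369,-366]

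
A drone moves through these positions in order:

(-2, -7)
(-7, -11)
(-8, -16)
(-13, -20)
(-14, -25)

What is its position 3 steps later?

Differencing gives (-5, -4), (-1, -5), (-5, -4), (-1, -5). This is the pattern (-5, -4), (-1, -5) repeated.
step 5: apply (-5, -4) → (-19, -29)
step 6: apply (-1, -5) → (-20, -34)
step 7: apply (-5, -4) → (-25, -38)

(-25, -38)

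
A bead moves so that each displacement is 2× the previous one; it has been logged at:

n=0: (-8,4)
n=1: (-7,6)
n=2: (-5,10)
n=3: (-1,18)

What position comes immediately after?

Step-to-step displacements: (+1,+2), (+2,+4), (+4,+8); each is 2× the previous.
step 4: (-1,18) + (+8,+16) → (7,34)

(7,34)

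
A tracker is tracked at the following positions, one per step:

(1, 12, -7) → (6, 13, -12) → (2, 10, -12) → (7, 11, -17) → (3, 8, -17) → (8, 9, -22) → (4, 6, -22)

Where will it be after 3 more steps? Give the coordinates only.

The moves between consecutive positions are (+5, +1, -5), (-4, -3, +0), (+5, +1, -5), (-4, -3, +0), (+5, +1, -5), (-4, -3, +0); they repeat the 2-cycle [(+5, +1, -5), (-4, -3, +0)].
step 7: apply (+5, +1, -5) → (9, 7, -27)
step 8: apply (-4, -3, +0) → (5, 4, -27)
step 9: apply (+5, +1, -5) → (10, 5, -32)

(10, 5, -32)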